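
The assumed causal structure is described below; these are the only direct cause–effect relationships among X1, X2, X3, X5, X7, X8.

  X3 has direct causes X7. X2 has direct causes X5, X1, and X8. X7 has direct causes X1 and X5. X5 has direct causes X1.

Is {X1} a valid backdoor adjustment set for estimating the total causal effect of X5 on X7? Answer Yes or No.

Yes

Backdoor paths from X5 to X7 (paths whose first edge points into X5):
  P1: X5 <- X1 -> X7
Condition 1 (no descendant of X5 in the set): holds — descendants of X5 are {X2, X3, X7}; none are in {X1}.
Condition 2 (every backdoor path blocked by {X1}):
  P1: blocked at fork node X1 ∈ conditioning set.
{X1} satisfies the backdoor criterion.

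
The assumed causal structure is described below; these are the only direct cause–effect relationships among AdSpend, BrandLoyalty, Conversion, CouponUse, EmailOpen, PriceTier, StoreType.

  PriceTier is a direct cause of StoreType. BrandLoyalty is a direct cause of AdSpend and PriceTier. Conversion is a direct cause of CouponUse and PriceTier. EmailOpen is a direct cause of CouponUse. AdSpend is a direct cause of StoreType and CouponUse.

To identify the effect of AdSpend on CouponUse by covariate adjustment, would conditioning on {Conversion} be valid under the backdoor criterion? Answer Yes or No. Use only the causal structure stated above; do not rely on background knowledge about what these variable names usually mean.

Yes

Backdoor paths from AdSpend to CouponUse (paths whose first edge points into AdSpend):
  P1: AdSpend <- BrandLoyalty -> PriceTier <- Conversion -> CouponUse
Condition 1 (no descendant of AdSpend in the set): holds — descendants of AdSpend are {CouponUse, StoreType}; none are in {Conversion}.
Condition 2 (every backdoor path blocked by {Conversion}):
  P1: blocked at collider PriceTier (neither it nor any descendant is in the conditioning set).
{Conversion} satisfies the backdoor criterion.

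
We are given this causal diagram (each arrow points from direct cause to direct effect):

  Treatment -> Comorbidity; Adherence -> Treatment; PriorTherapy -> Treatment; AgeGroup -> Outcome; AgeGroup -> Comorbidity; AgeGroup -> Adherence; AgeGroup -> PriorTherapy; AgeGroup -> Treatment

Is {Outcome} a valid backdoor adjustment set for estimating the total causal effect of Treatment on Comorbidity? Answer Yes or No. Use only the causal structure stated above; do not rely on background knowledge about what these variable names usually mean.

Backdoor paths from Treatment to Comorbidity (paths whose first edge points into Treatment):
  P1: Treatment <- AgeGroup -> Comorbidity
  P2: Treatment <- PriorTherapy <- AgeGroup -> Comorbidity
  P3: Treatment <- Adherence <- AgeGroup -> Comorbidity
Condition 1 (no descendant of Treatment in the set): holds — descendants of Treatment are {Comorbidity}; none are in {Outcome}.
Condition 2 (every backdoor path blocked by {Outcome}):
  P1: open — no interior node is in the conditioning set.
  P2: open — no interior node is in the conditioning set.
  P3: open — no interior node is in the conditioning set.
{Outcome} does not satisfy the backdoor criterion.

No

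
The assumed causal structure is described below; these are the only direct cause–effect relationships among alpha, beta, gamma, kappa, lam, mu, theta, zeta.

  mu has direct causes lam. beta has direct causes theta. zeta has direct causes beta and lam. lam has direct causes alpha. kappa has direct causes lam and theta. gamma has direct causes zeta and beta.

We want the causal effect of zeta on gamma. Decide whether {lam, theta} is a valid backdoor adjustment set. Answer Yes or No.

No

Backdoor paths from zeta to gamma (paths whose first edge points into zeta):
  P1: zeta <- lam -> kappa <- theta -> beta -> gamma
  P2: zeta <- beta -> gamma
Condition 1 (no descendant of zeta in the set): holds — descendants of zeta are {gamma}; none are in {lam, theta}.
Condition 2 (every backdoor path blocked by {lam, theta}):
  P1: blocked at fork node lam ∈ conditioning set.
  P2: open — no interior node is in the conditioning set.
{lam, theta} does not satisfy the backdoor criterion.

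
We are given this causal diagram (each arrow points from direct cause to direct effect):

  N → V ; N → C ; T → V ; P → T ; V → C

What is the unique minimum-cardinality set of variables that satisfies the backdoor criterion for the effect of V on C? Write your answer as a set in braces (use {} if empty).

Variables eligible for adjustment (non-descendants of V, excluding V and C): {N, P, T}.
Backdoor paths from V to C:
  P1: V <- N -> C
The empty set is not sufficient: P1 (V <- N -> C) has no collider blocking it and no conditioned non-collider, so it is open.
Try {N}:
  P1: blocked at fork node N ∈ conditioning set.
{N} contains no descendant of V and blocks every backdoor path.
No other singleton works — e.g. {P} leaves P1 open — so {N} is the unique smallest valid adjustment set.

{N}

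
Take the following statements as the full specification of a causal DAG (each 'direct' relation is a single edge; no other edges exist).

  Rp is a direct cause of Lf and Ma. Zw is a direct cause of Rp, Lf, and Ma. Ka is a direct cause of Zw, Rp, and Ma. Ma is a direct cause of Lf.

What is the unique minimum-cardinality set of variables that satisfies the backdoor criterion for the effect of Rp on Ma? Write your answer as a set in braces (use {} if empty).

{Ka, Zw}

Variables eligible for adjustment (non-descendants of Rp, excluding Rp and Ma): {Ka, Zw}.
Backdoor paths from Rp to Ma:
  P1: Rp <- Ka -> Zw -> Ma
  P2: Rp <- Ka -> Zw -> Lf <- Ma
  P3: Rp <- Ka -> Ma
  P4: Rp <- Zw <- Ka -> Ma
  P5: Rp <- Zw -> Ma
  P6: Rp <- Zw -> Lf <- Ma
The empty set is not sufficient: P1 (Rp <- Ka -> Zw -> Ma) has no collider blocking it and no conditioned non-collider, so it is open.
Try {Ka, Zw}:
  P1: blocked at fork node Ka ∈ conditioning set.
  P2: blocked at fork node Ka ∈ conditioning set.
  P3: blocked at fork node Ka ∈ conditioning set.
  P4: blocked at chain node Zw ∈ conditioning set.
  P5: blocked at fork node Zw ∈ conditioning set.
  P6: blocked at fork node Zw ∈ conditioning set.
{Ka, Zw} contains no descendant of Rp and blocks every backdoor path.
Every element of {Ka, Zw} is needed (dropping Ka leaves P3 open; dropping Zw leaves P5 open), so no proper subset is valid.
Among all size-2 subsets of the eligible variables, only {Ka, Zw} blocks every backdoor path, so it is the unique smallest valid adjustment set.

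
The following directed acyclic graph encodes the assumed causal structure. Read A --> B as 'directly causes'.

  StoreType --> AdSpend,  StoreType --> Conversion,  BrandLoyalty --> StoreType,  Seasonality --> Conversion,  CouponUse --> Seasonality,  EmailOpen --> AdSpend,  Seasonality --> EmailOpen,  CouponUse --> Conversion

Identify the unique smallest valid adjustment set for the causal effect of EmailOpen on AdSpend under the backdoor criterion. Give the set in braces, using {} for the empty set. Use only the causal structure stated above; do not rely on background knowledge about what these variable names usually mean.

Variables eligible for adjustment (non-descendants of EmailOpen, excluding EmailOpen and AdSpend): {BrandLoyalty, Conversion, CouponUse, Seasonality, StoreType}.
Backdoor paths from EmailOpen to AdSpend:
  P1: EmailOpen <- Seasonality <- CouponUse -> Conversion <- StoreType -> AdSpend
  P2: EmailOpen <- Seasonality -> Conversion <- StoreType -> AdSpend
Each backdoor path contains an unconditioned collider, so every path is already blocked with the empty conditioning set:
  P1: blocked at collider Conversion (neither it nor any descendant is in the conditioning set).
  P2: blocked at collider Conversion (neither it nor any descendant is in the conditioning set).
The empty set is therefore the unique smallest valid set.

{}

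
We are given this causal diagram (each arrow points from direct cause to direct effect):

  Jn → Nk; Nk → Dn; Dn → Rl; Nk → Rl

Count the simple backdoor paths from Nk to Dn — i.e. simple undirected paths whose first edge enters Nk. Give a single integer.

A backdoor path from Nk to Dn is any simple undirected path whose first edge points into Nk (i.e. leaves Nk via a parent).
Parents of Nk: {Jn}.
No simple path from any parent of Nk reaches Dn without revisiting Nk, so there are no backdoor paths.

0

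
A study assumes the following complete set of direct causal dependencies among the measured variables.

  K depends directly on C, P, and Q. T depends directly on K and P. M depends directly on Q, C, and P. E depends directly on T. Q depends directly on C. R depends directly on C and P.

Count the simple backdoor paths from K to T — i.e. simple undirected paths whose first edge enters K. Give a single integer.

A backdoor path from K to T is any simple undirected path whose first edge points into K (i.e. leaves K via a parent).
Parents of K: {C, P, Q}.
Enumerating:
  P1: K <- P -> T
  P2: K <- C -> Q -> M <- P -> T
  P3: K <- C -> M <- P -> T
  P4: K <- C -> R <- P -> T
  P5: K <- Q <- C -> M <- P -> T
  P6: K <- Q <- C -> R <- P -> T
  P7: K <- Q -> M <- P -> T
  P8: K <- Q -> M <- C -> R <- P -> T
That exhausts the simple backdoor paths. Count: 8.

8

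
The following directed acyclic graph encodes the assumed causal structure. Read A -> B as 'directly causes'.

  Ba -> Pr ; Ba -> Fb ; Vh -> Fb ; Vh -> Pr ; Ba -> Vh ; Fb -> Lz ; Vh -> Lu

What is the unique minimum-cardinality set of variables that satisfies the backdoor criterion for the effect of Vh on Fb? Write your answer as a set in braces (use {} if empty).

Variables eligible for adjustment (non-descendants of Vh, excluding Vh and Fb): {Ba}.
Backdoor paths from Vh to Fb:
  P1: Vh <- Ba -> Fb
The empty set is not sufficient: P1 (Vh <- Ba -> Fb) has no collider blocking it and no conditioned non-collider, so it is open.
Try {Ba}:
  P1: blocked at fork node Ba ∈ conditioning set.
{Ba} contains no descendant of Vh and blocks every backdoor path.
{Ba} is the unique smallest valid adjustment set.

{Ba}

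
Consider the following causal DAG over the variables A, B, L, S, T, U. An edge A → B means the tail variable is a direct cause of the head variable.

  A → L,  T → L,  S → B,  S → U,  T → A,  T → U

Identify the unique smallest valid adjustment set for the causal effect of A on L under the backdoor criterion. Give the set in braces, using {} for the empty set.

{T}

Variables eligible for adjustment (non-descendants of A, excluding A and L): {B, S, T, U}.
Backdoor paths from A to L:
  P1: A <- T -> L
The empty set is not sufficient: P1 (A <- T -> L) has no collider blocking it and no conditioned non-collider, so it is open.
Try {T}:
  P1: blocked at fork node T ∈ conditioning set.
{T} contains no descendant of A and blocks every backdoor path.
No other singleton works — e.g. {S} leaves P1 open — so {T} is the unique smallest valid adjustment set.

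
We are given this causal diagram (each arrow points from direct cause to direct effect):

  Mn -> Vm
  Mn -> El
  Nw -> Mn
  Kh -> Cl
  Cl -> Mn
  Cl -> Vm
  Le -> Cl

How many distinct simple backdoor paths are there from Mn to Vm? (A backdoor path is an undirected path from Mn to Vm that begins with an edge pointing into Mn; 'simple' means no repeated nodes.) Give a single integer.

A backdoor path from Mn to Vm is any simple undirected path whose first edge points into Mn (i.e. leaves Mn via a parent).
Parents of Mn: {Cl, Nw}.
Enumerating:
  P1: Mn <- Cl -> Vm
That exhausts the simple backdoor paths. Count: 1.

1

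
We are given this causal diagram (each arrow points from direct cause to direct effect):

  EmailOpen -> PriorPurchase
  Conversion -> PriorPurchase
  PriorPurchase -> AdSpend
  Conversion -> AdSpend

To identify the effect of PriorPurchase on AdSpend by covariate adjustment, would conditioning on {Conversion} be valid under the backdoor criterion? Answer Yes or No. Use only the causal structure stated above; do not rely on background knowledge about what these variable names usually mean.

Backdoor paths from PriorPurchase to AdSpend (paths whose first edge points into PriorPurchase):
  P1: PriorPurchase <- Conversion -> AdSpend
Condition 1 (no descendant of PriorPurchase in the set): holds — descendants of PriorPurchase are {AdSpend}; none are in {Conversion}.
Condition 2 (every backdoor path blocked by {Conversion}):
  P1: blocked at fork node Conversion ∈ conditioning set.
{Conversion} satisfies the backdoor criterion.

Yes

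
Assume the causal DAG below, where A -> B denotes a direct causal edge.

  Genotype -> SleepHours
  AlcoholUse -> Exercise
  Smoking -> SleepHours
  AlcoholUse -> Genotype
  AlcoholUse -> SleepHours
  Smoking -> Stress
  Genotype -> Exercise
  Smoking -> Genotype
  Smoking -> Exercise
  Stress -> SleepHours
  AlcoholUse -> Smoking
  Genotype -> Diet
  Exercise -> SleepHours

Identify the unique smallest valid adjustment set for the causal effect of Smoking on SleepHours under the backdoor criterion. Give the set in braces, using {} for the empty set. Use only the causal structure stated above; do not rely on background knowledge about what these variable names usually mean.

{AlcoholUse}

Variables eligible for adjustment (non-descendants of Smoking, excluding Smoking and SleepHours): {AlcoholUse}.
Backdoor paths from Smoking to SleepHours:
  P1: Smoking <- AlcoholUse -> Genotype -> Exercise -> SleepHours
  P2: Smoking <- AlcoholUse -> Genotype -> SleepHours
  P3: Smoking <- AlcoholUse -> Exercise <- Genotype -> SleepHours
  P4: Smoking <- AlcoholUse -> Exercise -> SleepHours
  P5: Smoking <- AlcoholUse -> SleepHours
The empty set is not sufficient: P1 (Smoking <- AlcoholUse -> Genotype -> Exercise -> SleepHours) has no collider blocking it and no conditioned non-collider, so it is open.
Try {AlcoholUse}:
  P1: blocked at fork node AlcoholUse ∈ conditioning set.
  P2: blocked at fork node AlcoholUse ∈ conditioning set.
  P3: blocked at fork node AlcoholUse ∈ conditioning set.
  P4: blocked at fork node AlcoholUse ∈ conditioning set.
  P5: blocked at fork node AlcoholUse ∈ conditioning set.
{AlcoholUse} contains no descendant of Smoking and blocks every backdoor path.
{AlcoholUse} is the unique smallest valid adjustment set.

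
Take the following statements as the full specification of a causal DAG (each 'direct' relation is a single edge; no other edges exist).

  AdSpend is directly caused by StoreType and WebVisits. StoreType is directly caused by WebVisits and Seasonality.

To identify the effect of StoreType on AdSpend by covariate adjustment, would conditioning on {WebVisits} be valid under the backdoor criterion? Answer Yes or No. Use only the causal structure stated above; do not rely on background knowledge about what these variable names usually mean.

Yes

Backdoor paths from StoreType to AdSpend (paths whose first edge points into StoreType):
  P1: StoreType <- WebVisits -> AdSpend
Condition 1 (no descendant of StoreType in the set): holds — descendants of StoreType are {AdSpend}; none are in {WebVisits}.
Condition 2 (every backdoor path blocked by {WebVisits}):
  P1: blocked at fork node WebVisits ∈ conditioning set.
{WebVisits} satisfies the backdoor criterion.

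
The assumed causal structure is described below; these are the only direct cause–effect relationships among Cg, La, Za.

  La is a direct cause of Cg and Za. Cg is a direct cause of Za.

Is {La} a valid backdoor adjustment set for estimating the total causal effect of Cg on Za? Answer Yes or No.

Backdoor paths from Cg to Za (paths whose first edge points into Cg):
  P1: Cg <- La -> Za
Condition 1 (no descendant of Cg in the set): holds — descendants of Cg are {Za}; none are in {La}.
Condition 2 (every backdoor path blocked by {La}):
  P1: blocked at fork node La ∈ conditioning set.
{La} satisfies the backdoor criterion.

Yes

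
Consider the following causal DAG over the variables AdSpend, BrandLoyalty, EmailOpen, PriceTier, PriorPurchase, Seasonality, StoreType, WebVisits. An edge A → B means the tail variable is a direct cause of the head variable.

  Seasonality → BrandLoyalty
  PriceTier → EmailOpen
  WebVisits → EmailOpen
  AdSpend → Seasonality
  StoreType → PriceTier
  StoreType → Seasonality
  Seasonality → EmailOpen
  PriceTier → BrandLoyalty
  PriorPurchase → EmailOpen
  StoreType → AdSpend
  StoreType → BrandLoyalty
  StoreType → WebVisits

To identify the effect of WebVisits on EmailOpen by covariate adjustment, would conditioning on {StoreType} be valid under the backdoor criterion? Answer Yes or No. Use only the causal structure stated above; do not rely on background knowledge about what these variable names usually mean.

Backdoor paths from WebVisits to EmailOpen (paths whose first edge points into WebVisits):
  P1: WebVisits <- StoreType -> PriceTier -> EmailOpen
  P2: WebVisits <- StoreType -> PriceTier -> BrandLoyalty <- Seasonality -> EmailOpen
  P3: WebVisits <- StoreType -> AdSpend -> Seasonality -> EmailOpen
  P4: WebVisits <- StoreType -> AdSpend -> Seasonality -> BrandLoyalty <- PriceTier -> EmailOpen
  P5: WebVisits <- StoreType -> Seasonality -> EmailOpen
  P6: WebVisits <- StoreType -> Seasonality -> BrandLoyalty <- PriceTier -> EmailOpen
  P7: WebVisits <- StoreType -> BrandLoyalty <- PriceTier -> EmailOpen
  P8: WebVisits <- StoreType -> BrandLoyalty <- Seasonality -> EmailOpen
Condition 1 (no descendant of WebVisits in the set): holds — descendants of WebVisits are {EmailOpen}; none are in {StoreType}.
Condition 2 (every backdoor path blocked by {StoreType}):
  P1: blocked at fork node StoreType ∈ conditioning set.
  P2: blocked at fork node StoreType ∈ conditioning set.
  P3: blocked at fork node StoreType ∈ conditioning set.
  P4: blocked at fork node StoreType ∈ conditioning set.
  P5: blocked at fork node StoreType ∈ conditioning set.
  P6: blocked at fork node StoreType ∈ conditioning set.
  P7: blocked at fork node StoreType ∈ conditioning set.
  P8: blocked at fork node StoreType ∈ conditioning set.
{StoreType} satisfies the backdoor criterion.

Yes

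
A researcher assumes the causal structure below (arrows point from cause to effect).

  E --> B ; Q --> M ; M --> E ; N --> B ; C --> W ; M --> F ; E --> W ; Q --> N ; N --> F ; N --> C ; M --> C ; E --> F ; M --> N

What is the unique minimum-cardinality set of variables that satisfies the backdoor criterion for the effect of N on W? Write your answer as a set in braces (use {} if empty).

{M}

Variables eligible for adjustment (non-descendants of N, excluding N and W): {E, M, Q}.
Backdoor paths from N to W:
  P1: N <- Q -> M -> E -> W
  P2: N <- Q -> M -> F <- E -> W
  P3: N <- Q -> M -> C -> W
  P4: N <- M -> E -> W
  P5: N <- M -> F <- E -> W
  P6: N <- M -> C -> W
The empty set is not sufficient: P1 (N <- Q -> M -> E -> W) has no collider blocking it and no conditioned non-collider, so it is open.
Try {M}:
  P1: blocked at chain node M ∈ conditioning set.
  P2: blocked at chain node M ∈ conditioning set.
  P3: blocked at chain node M ∈ conditioning set.
  P4: blocked at fork node M ∈ conditioning set.
  P5: blocked at fork node M ∈ conditioning set.
  P6: blocked at fork node M ∈ conditioning set.
{M} contains no descendant of N and blocks every backdoor path.
No other singleton works — e.g. {Q} leaves P4 open — so {M} is the unique smallest valid adjustment set.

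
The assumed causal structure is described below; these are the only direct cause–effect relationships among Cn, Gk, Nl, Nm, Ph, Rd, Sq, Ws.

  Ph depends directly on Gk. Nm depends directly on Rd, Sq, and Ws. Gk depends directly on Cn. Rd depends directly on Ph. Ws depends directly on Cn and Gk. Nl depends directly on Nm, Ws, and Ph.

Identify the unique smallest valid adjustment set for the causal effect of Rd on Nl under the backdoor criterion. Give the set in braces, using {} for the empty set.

{Ph}

Variables eligible for adjustment (non-descendants of Rd, excluding Rd and Nl): {Cn, Gk, Ph, Sq, Ws}.
Backdoor paths from Rd to Nl:
  P1: Rd <- Ph <- Gk <- Cn -> Ws -> Nm -> Nl
  P2: Rd <- Ph <- Gk <- Cn -> Ws -> Nl
  P3: Rd <- Ph <- Gk -> Ws -> Nm -> Nl
  P4: Rd <- Ph <- Gk -> Ws -> Nl
  P5: Rd <- Ph -> Nl
The empty set is not sufficient: P1 (Rd <- Ph <- Gk <- Cn -> Ws -> Nm -> Nl) has no collider blocking it and no conditioned non-collider, so it is open.
Try {Ph}:
  P1: blocked at chain node Ph ∈ conditioning set.
  P2: blocked at chain node Ph ∈ conditioning set.
  P3: blocked at chain node Ph ∈ conditioning set.
  P4: blocked at chain node Ph ∈ conditioning set.
  P5: blocked at fork node Ph ∈ conditioning set.
{Ph} contains no descendant of Rd and blocks every backdoor path.
No other singleton works — e.g. {Cn} leaves P3 open — so {Ph} is the unique smallest valid adjustment set.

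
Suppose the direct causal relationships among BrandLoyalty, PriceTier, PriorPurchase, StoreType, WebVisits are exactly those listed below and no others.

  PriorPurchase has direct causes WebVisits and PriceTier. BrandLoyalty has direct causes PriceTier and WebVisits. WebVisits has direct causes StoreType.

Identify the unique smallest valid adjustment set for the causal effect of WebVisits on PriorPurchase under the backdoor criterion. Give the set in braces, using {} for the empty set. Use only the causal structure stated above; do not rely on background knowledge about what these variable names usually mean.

Variables eligible for adjustment (non-descendants of WebVisits, excluding WebVisits and PriorPurchase): {PriceTier, StoreType}.
Backdoor paths from WebVisits to PriorPurchase:
  (none)
With no backdoor paths the empty set already satisfies the criterion, and it is trivially minimal.

{}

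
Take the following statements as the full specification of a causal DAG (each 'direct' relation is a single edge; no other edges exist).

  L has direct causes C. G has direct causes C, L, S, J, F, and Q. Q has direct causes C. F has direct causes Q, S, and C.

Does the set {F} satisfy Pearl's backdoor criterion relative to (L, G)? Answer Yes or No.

No

Backdoor paths from L to G (paths whose first edge points into L):
  P1: L <- C -> Q -> F <- S -> G
  P2: L <- C -> Q -> F -> G
  P3: L <- C -> Q -> G
  P4: L <- C -> F <- Q -> G
  P5: L <- C -> F <- S -> G
  P6: L <- C -> F -> G
  P7: L <- C -> G
Condition 1 (no descendant of L in the set): holds — descendants of L are {G}; none are in {F}.
Condition 2 (every backdoor path blocked by {F}):
  P1: open — collider(s) F are conditioned on (or have a conditioned descendant) and no non-collider on the path is in the set.
  P2: blocked at chain node F ∈ conditioning set.
  P3: open — no interior node is in the conditioning set.
  P4: open — collider(s) F are conditioned on (or have a conditioned descendant) and no non-collider on the path is in the set.
  P5: open — collider(s) F are conditioned on (or have a conditioned descendant) and no non-collider on the path is in the set.
  P6: blocked at chain node F ∈ conditioning set.
  P7: open — no interior node is in the conditioning set.
{F} does not satisfy the backdoor criterion.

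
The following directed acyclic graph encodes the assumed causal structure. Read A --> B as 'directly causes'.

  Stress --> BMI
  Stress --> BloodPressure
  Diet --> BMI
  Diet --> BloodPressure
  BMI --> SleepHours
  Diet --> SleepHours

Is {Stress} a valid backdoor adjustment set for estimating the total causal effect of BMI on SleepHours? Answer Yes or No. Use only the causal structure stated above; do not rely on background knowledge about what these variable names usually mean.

Backdoor paths from BMI to SleepHours (paths whose first edge points into BMI):
  P1: BMI <- Diet -> SleepHours
  P2: BMI <- Stress -> BloodPressure <- Diet -> SleepHours
Condition 1 (no descendant of BMI in the set): holds — descendants of BMI are {SleepHours}; none are in {Stress}.
Condition 2 (every backdoor path blocked by {Stress}):
  P1: open — no interior node is in the conditioning set.
  P2: blocked at fork node Stress ∈ conditioning set.
{Stress} does not satisfy the backdoor criterion.

No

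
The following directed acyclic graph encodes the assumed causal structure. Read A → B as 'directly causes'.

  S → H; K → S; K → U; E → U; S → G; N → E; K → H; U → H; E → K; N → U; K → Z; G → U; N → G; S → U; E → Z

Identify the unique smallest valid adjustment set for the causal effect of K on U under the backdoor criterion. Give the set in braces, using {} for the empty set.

Variables eligible for adjustment (non-descendants of K, excluding K and U): {E, N}.
Backdoor paths from K to U:
  P1: K <- E <- N -> G <- S -> U
  P2: K <- E <- N -> G <- S -> H <- U
  P3: K <- E <- N -> G -> U
  P4: K <- E <- N -> U
  P5: K <- E -> U
The empty set is not sufficient: P3 (K <- E <- N -> G -> U) has no collider blocking it and no conditioned non-collider, so it is open.
Try {E}:
  P1: blocked at chain node E ∈ conditioning set.
  P2: blocked at chain node E ∈ conditioning set.
  P3: blocked at chain node E ∈ conditioning set.
  P4: blocked at chain node E ∈ conditioning set.
  P5: blocked at fork node E ∈ conditioning set.
{E} contains no descendant of K and blocks every backdoor path.
No other singleton works — e.g. {N} leaves P5 open — so {E} is the unique smallest valid adjustment set.

{E}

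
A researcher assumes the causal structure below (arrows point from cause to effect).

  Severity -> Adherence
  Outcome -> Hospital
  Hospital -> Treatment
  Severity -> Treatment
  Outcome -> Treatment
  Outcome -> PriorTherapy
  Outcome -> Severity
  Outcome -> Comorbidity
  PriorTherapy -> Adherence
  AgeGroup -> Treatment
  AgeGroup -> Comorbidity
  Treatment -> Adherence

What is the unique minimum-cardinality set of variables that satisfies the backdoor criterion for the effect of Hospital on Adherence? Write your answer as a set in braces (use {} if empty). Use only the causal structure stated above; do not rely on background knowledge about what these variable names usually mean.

{Outcome}

Variables eligible for adjustment (non-descendants of Hospital, excluding Hospital and Adherence): {AgeGroup, Comorbidity, Outcome, PriorTherapy, Severity}.
Backdoor paths from Hospital to Adherence:
  P1: Hospital <- Outcome -> Severity -> Treatment -> Adherence
  P2: Hospital <- Outcome -> Severity -> Adherence
  P3: Hospital <- Outcome -> PriorTherapy -> Adherence
  P4: Hospital <- Outcome -> Treatment <- Severity -> Adherence
  P5: Hospital <- Outcome -> Treatment -> Adherence
  P6: Hospital <- Outcome -> Comorbidity <- AgeGroup -> Treatment <- Severity -> Adherence
  P7: Hospital <- Outcome -> Comorbidity <- AgeGroup -> Treatment -> Adherence
The empty set is not sufficient: P1 (Hospital <- Outcome -> Severity -> Treatment -> Adherence) has no collider blocking it and no conditioned non-collider, so it is open.
Try {Outcome}:
  P1: blocked at fork node Outcome ∈ conditioning set.
  P2: blocked at fork node Outcome ∈ conditioning set.
  P3: blocked at fork node Outcome ∈ conditioning set.
  P4: blocked at fork node Outcome ∈ conditioning set.
  P5: blocked at fork node Outcome ∈ conditioning set.
  P6: blocked at fork node Outcome ∈ conditioning set.
  P7: blocked at fork node Outcome ∈ conditioning set.
{Outcome} contains no descendant of Hospital and blocks every backdoor path.
No other singleton works — e.g. {AgeGroup} leaves P1 open — so {Outcome} is the unique smallest valid adjustment set.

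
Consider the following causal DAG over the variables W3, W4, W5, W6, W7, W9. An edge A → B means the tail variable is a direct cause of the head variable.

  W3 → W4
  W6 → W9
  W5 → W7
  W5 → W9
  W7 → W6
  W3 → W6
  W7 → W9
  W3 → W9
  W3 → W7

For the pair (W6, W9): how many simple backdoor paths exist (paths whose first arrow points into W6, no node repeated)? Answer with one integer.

6

A backdoor path from W6 to W9 is any simple undirected path whose first edge points into W6 (i.e. leaves W6 via a parent).
Parents of W6: {W3, W7}.
Enumerating:
  P1: W6 <- W3 -> W7 <- W5 -> W9
  P2: W6 <- W3 -> W7 -> W9
  P3: W6 <- W3 -> W9
  P4: W6 <- W7 <- W5 -> W9
  P5: W6 <- W7 <- W3 -> W9
  P6: W6 <- W7 -> W9
That exhausts the simple backdoor paths. Count: 6.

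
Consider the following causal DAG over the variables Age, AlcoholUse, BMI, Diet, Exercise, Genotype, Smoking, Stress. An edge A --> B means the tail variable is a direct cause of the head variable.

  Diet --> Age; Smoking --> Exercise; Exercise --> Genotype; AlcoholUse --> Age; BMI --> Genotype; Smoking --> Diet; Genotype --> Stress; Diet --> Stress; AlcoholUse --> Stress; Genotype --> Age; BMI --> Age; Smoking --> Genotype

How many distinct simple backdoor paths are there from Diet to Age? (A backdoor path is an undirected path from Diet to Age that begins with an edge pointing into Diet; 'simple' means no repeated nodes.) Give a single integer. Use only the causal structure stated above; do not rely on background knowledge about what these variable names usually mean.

6

A backdoor path from Diet to Age is any simple undirected path whose first edge points into Diet (i.e. leaves Diet via a parent).
Parents of Diet: {Smoking}.
Enumerating:
  P1: Diet <- Smoking -> Exercise -> Genotype <- BMI -> Age
  P2: Diet <- Smoking -> Exercise -> Genotype -> Stress <- AlcoholUse -> Age
  P3: Diet <- Smoking -> Exercise -> Genotype -> Age
  P4: Diet <- Smoking -> Genotype <- BMI -> Age
  P5: Diet <- Smoking -> Genotype -> Stress <- AlcoholUse -> Age
  P6: Diet <- Smoking -> Genotype -> Age
That exhausts the simple backdoor paths. Count: 6.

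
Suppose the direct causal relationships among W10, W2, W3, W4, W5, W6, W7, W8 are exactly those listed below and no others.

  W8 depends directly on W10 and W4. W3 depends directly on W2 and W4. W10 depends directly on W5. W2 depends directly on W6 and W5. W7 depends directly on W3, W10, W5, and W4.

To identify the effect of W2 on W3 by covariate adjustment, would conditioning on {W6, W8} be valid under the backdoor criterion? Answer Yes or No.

Backdoor paths from W2 to W3 (paths whose first edge points into W2):
  P1: W2 <- W5 -> W10 -> W7 <- W4 -> W3
  P2: W2 <- W5 -> W10 -> W7 <- W3
  P3: W2 <- W5 -> W10 -> W8 <- W4 -> W3
  P4: W2 <- W5 -> W10 -> W8 <- W4 -> W7 <- W3
  P5: W2 <- W5 -> W7 <- W4 -> W3
  P6: W2 <- W5 -> W7 <- W10 -> W8 <- W4 -> W3
  P7: W2 <- W5 -> W7 <- W3
Condition 1 (no descendant of W2 in the set): holds — descendants of W2 are {W3, W7}; none are in {W6, W8}.
Condition 2 (every backdoor path blocked by {W6, W8}):
  P1: blocked at collider W7 (neither it nor any descendant is in the conditioning set).
  P2: blocked at collider W7 (neither it nor any descendant is in the conditioning set).
  P3: open — collider(s) W8 are conditioned on (or have a conditioned descendant) and no non-collider on the path is in the set.
  P4: blocked at collider W7 (neither it nor any descendant is in the conditioning set).
  P5: blocked at collider W7 (neither it nor any descendant is in the conditioning set).
  P6: blocked at collider W7 (neither it nor any descendant is in the conditioning set).
  P7: blocked at collider W7 (neither it nor any descendant is in the conditioning set).
{W6, W8} does not satisfy the backdoor criterion.

No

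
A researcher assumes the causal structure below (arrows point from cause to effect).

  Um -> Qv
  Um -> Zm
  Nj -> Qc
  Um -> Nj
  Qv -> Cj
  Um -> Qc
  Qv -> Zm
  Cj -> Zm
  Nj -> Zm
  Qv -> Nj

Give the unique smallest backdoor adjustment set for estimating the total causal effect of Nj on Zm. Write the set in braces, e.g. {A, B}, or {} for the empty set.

{Qv, Um}

Variables eligible for adjustment (non-descendants of Nj, excluding Nj and Zm): {Cj, Qv, Um}.
Backdoor paths from Nj to Zm:
  P1: Nj <- Um -> Qv -> Cj -> Zm
  P2: Nj <- Um -> Qv -> Zm
  P3: Nj <- Um -> Zm
  P4: Nj <- Qv <- Um -> Zm
  P5: Nj <- Qv -> Cj -> Zm
  P6: Nj <- Qv -> Zm
The empty set is not sufficient: P1 (Nj <- Um -> Qv -> Cj -> Zm) has no collider blocking it and no conditioned non-collider, so it is open.
Try {Qv, Um}:
  P1: blocked at fork node Um ∈ conditioning set.
  P2: blocked at fork node Um ∈ conditioning set.
  P3: blocked at fork node Um ∈ conditioning set.
  P4: blocked at chain node Qv ∈ conditioning set.
  P5: blocked at fork node Qv ∈ conditioning set.
  P6: blocked at fork node Qv ∈ conditioning set.
{Qv, Um} contains no descendant of Nj and blocks every backdoor path.
Every element of {Qv, Um} is needed (dropping Qv leaves P5 open; dropping Um leaves P3 open), so no proper subset is valid.
Among all size-2 subsets of the eligible variables, only {Qv, Um} blocks every backdoor path, so it is the unique smallest valid adjustment set.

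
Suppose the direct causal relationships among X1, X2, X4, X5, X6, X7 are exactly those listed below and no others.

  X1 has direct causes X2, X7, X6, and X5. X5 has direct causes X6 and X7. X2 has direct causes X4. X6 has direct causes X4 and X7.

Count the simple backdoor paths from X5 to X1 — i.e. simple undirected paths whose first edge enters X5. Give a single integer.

A backdoor path from X5 to X1 is any simple undirected path whose first edge points into X5 (i.e. leaves X5 via a parent).
Parents of X5: {X6, X7}.
Enumerating:
  P1: X5 <- X7 -> X6 <- X4 -> X2 -> X1
  P2: X5 <- X7 -> X6 -> X1
  P3: X5 <- X7 -> X1
  P4: X5 <- X6 <- X7 -> X1
  P5: X5 <- X6 <- X4 -> X2 -> X1
  P6: X5 <- X6 -> X1
That exhausts the simple backdoor paths. Count: 6.

6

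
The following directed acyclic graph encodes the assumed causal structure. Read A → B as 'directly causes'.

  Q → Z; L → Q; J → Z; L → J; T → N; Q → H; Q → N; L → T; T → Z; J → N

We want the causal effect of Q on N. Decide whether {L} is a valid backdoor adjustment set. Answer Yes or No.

Backdoor paths from Q to N (paths whose first edge points into Q):
  P1: Q <- L -> T -> Z <- J -> N
  P2: Q <- L -> T -> N
  P3: Q <- L -> J -> Z <- T -> N
  P4: Q <- L -> J -> N
Condition 1 (no descendant of Q in the set): holds — descendants of Q are {H, N, Z}; none are in {L}.
Condition 2 (every backdoor path blocked by {L}):
  P1: blocked at fork node L ∈ conditioning set.
  P2: blocked at fork node L ∈ conditioning set.
  P3: blocked at fork node L ∈ conditioning set.
  P4: blocked at fork node L ∈ conditioning set.
{L} satisfies the backdoor criterion.

Yes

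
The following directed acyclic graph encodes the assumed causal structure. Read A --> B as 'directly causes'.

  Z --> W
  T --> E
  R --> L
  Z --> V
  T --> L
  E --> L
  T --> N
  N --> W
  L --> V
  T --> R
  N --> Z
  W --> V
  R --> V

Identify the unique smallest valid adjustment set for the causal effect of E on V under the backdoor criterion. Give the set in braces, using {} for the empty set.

Variables eligible for adjustment (non-descendants of E, excluding E and V): {N, R, T, W, Z}.
Backdoor paths from E to V:
  P1: E <- T -> N -> Z -> W -> V
  P2: E <- T -> N -> Z -> V
  P3: E <- T -> N -> W <- Z -> V
  P4: E <- T -> N -> W -> V
  P5: E <- T -> R -> L -> V
  P6: E <- T -> R -> V
  P7: E <- T -> L <- R -> V
  P8: E <- T -> L -> V
The empty set is not sufficient: P1 (E <- T -> N -> Z -> W -> V) has no collider blocking it and no conditioned non-collider, so it is open.
Try {T}:
  P1: blocked at fork node T ∈ conditioning set.
  P2: blocked at fork node T ∈ conditioning set.
  P3: blocked at fork node T ∈ conditioning set.
  P4: blocked at fork node T ∈ conditioning set.
  P5: blocked at fork node T ∈ conditioning set.
  P6: blocked at fork node T ∈ conditioning set.
  P7: blocked at fork node T ∈ conditioning set.
  P8: blocked at fork node T ∈ conditioning set.
{T} contains no descendant of E and blocks every backdoor path.
No other singleton works — e.g. {N} leaves P5 open — so {T} is the unique smallest valid adjustment set.

{T}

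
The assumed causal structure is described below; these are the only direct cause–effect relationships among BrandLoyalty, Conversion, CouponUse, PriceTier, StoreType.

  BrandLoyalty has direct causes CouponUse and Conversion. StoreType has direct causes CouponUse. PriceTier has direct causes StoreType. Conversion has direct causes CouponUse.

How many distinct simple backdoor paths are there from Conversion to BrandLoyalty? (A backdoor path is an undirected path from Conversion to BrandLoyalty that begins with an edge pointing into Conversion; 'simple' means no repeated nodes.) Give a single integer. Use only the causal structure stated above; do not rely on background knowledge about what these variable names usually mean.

A backdoor path from Conversion to BrandLoyalty is any simple undirected path whose first edge points into Conversion (i.e. leaves Conversion via a parent).
Parents of Conversion: {CouponUse}.
Enumerating:
  P1: Conversion <- CouponUse -> BrandLoyalty
That exhausts the simple backdoor paths. Count: 1.

1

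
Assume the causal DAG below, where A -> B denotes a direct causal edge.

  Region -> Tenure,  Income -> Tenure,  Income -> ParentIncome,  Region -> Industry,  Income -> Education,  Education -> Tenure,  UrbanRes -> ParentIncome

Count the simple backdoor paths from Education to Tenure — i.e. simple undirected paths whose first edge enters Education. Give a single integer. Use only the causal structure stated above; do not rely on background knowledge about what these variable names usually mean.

A backdoor path from Education to Tenure is any simple undirected path whose first edge points into Education (i.e. leaves Education via a parent).
Parents of Education: {Income}.
Enumerating:
  P1: Education <- Income -> Tenure
That exhausts the simple backdoor paths. Count: 1.

1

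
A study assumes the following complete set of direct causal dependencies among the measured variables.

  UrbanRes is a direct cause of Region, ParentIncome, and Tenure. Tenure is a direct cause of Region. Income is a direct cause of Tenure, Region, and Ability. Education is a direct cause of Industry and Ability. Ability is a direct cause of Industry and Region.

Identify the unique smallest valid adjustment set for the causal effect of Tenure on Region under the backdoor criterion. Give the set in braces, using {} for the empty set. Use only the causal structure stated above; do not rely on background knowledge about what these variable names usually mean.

Variables eligible for adjustment (non-descendants of Tenure, excluding Tenure and Region): {Ability, Education, Income, Industry, ParentIncome, UrbanRes}.
Backdoor paths from Tenure to Region:
  P1: Tenure <- Income -> Ability -> Region
  P2: Tenure <- Income -> Region
  P3: Tenure <- UrbanRes -> Region
The empty set is not sufficient: P1 (Tenure <- Income -> Ability -> Region) has no collider blocking it and no conditioned non-collider, so it is open.
Try {Income, UrbanRes}:
  P1: blocked at fork node Income ∈ conditioning set.
  P2: blocked at fork node Income ∈ conditioning set.
  P3: blocked at fork node UrbanRes ∈ conditioning set.
{Income, UrbanRes} contains no descendant of Tenure and blocks every backdoor path.
Every element of {Income, UrbanRes} is needed (dropping Income leaves P1 open; dropping UrbanRes leaves P3 open), so no proper subset is valid.
Among all size-2 subsets of the eligible variables, only {Income, UrbanRes} blocks every backdoor path, so it is the unique smallest valid adjustment set.

{Income, UrbanRes}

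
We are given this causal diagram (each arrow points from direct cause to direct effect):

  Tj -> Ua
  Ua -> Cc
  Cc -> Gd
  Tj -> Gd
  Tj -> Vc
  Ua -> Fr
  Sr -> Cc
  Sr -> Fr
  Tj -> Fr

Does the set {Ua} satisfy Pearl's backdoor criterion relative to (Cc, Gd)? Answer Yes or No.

Yes

Backdoor paths from Cc to Gd (paths whose first edge points into Cc):
  P1: Cc <- Sr -> Fr <- Tj -> Gd
  P2: Cc <- Sr -> Fr <- Ua <- Tj -> Gd
  P3: Cc <- Ua <- Tj -> Gd
  P4: Cc <- Ua -> Fr <- Tj -> Gd
Condition 1 (no descendant of Cc in the set): holds — descendants of Cc are {Gd}; none are in {Ua}.
Condition 2 (every backdoor path blocked by {Ua}):
  P1: blocked at collider Fr (neither it nor any descendant is in the conditioning set).
  P2: blocked at collider Fr (neither it nor any descendant is in the conditioning set).
  P3: blocked at chain node Ua ∈ conditioning set.
  P4: blocked at fork node Ua ∈ conditioning set.
{Ua} satisfies the backdoor criterion.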